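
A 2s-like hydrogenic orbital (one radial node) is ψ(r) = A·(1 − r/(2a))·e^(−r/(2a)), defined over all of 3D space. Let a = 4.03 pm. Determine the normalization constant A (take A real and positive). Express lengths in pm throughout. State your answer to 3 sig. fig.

A ≈ 0.0247 pm^(-3/2)

We need A² ∫|f|² 4πr² dr = 1, taking the integral from 0 to ∞.
Carrying out the integral gives A² · 8·π·a^3.
Hence A² = 1/[8·π·a^3].
Substituting a = 4.03 gives A² = 0.0006079, so A = 0.02466.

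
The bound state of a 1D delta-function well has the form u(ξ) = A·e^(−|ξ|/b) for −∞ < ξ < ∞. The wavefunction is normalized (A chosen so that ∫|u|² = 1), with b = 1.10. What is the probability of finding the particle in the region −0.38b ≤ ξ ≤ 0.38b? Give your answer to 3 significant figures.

P ≈ 0.532

P = ∫_{−0.38b}^{0.38b} |u(ξ)|² dξ.
Since A² = 1/(b), this is the region integral divided by the full normalization integral.
By symmetry take twice the ξ ≥ 0 contribution in numerator and denominator; the 2's cancel. Substituting t = ξ/b, A² and the length scale cancel in the ratio: P = ∫_{0}^{0.38} e^(-2·t) dt / ∫_{0}^{∞} e^(-2·t) dt.
Using ∫ e^(-2·t) dt = -e^(-2·t)/2, the numerator is 1/2 - e^(-19/25)/2 and the denominator is 1/2.
Evaluating gives P = 0.5323.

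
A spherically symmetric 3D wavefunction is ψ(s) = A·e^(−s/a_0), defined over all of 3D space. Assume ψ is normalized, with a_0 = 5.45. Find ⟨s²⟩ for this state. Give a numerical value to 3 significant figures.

⟨s²⟩ = ∫ s^2 |ψ|² 4πs² ds over the full domain.
Recall ∫₀^∞ s^m e^(−s/β) ds = m!·β^(m+1), since the A² factors cancel between numerator and denominator, ⟨s²⟩ = 3·a_0^2.
With a_0 = 5.45, ⟨s^2⟩ = 89.11.

⟨s^2⟩ ≈ 89.1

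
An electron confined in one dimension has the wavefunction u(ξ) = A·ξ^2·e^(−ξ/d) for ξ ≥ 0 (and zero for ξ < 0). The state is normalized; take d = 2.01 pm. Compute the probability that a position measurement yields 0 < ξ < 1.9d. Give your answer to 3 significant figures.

|u|² is the probability density, so P = ∫_{0}^{1.9d} |u|² dξ.
Since A² = 1/(3·d^5/4), this is the region integral divided by the full normalization integral.
In terms of t = ξ/d (A² and the length scale cancel between numerator and denominator), P = [∫_{0}^{1.9} t^4·e^(-2·t) dt] / [∫_{0}^{∞} t^4·e^(-2·t) dt].
With ∫ t^4·e^(-2·t) dt = -(t^4/2 + t^3 + 3·t^2/2 + 3·t/2 + 3/4)·e^(-2·t) + C, the region integral is ≈ 0.24912 and the full one is 3/4.
This works out to P = 0.3322.

P ≈ 0.332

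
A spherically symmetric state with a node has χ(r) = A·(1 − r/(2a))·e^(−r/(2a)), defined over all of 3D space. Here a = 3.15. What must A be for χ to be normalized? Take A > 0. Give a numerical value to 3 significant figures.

We need A² ∫|f|² 4πr² dr = 1, taking the integral from 0 to ∞.
Using ∫₀^∞ rⁿ e^(−αr) dr = n!/αⁿ⁺¹, with χ = A·(1 − r/(2a))·e^(−r/(2a)), the integral evaluates to A²·[8·π·a^3].
Hence A² = 1/[8·π·a^3].
With a = 3.15: A² = 0.001273 and A = 0.03568.

A ≈ 0.0357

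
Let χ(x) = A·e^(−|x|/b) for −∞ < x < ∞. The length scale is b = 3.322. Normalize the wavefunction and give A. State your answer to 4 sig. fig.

We need A² ∫|f|² dx = 1, taking the integral from −∞ to ∞.
Recall ∫₀^∞ x^m e^(−x/β) dx = m!·β^(m+1), with χ = A·e^(−|x|/b), the integral evaluates to A²·[b].
So A² = (b)^(−1).
Substituting b = 3.322 gives A² = 0.30102, so A = 0.54866.

A ≈ 0.5487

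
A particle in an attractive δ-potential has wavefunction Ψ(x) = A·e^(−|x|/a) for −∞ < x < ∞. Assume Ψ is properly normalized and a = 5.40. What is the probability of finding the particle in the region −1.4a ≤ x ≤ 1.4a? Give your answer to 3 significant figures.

P = ∫_{−1.4a}^{1.4a} |Ψ(x)|² dx.
The normalization integral ∫|Ψ|²dx over the whole domain equals a·A², and A² cancels in the ratio.
By symmetry take twice the x ≥ 0 contribution in numerator and denominator; the 2's cancel. In terms of u = x/a (A² and the length scale cancel between numerator and denominator), P = [∫_{0}^{1.4} e^(-2·u) du] / [∫_{0}^{∞} e^(-2·u) du].
Using ∫ e^(-2·u) du = -e^(-2·u)/2, the numerator is 1/2 - e^(-14/5)/2 and the denominator is 1/2.
Taking the ratio, P = 0.9392.

P ≈ 0.939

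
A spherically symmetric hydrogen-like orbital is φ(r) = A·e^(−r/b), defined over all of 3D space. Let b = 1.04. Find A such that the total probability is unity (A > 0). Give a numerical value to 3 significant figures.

The normalization condition is ∫|φ|² 4πr² dr = 1 from 0 to ∞.
The angular integral contributes 4π, leaving ∫₀^∞ r²|φ|² dr.
With φ = A·e^(−r/b), the integral evaluates to A²·[π·b^3].
Setting this equal to 1 gives A² = 1/(π·b^3).
Substituting b = 1.04 gives A² = 0.2830, so A = 0.5320.

A ≈ 0.532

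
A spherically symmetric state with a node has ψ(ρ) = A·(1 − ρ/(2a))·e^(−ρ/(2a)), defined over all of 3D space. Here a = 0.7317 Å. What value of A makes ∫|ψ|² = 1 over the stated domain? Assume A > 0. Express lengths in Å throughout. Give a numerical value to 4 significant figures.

Require ∫ |ψ|² 4πρ² dρ = 1 over the whole domain.
In 3D with spherical symmetry the volume element is 4πρ² dρ.
Carrying out the integral gives A² · 8·π·a^3.
Hence A² = 1/[8·π·a^3].
Plugging in a = 0.7317 yields A = 0.31870.

A ≈ 0.3187 Å^(-3/2)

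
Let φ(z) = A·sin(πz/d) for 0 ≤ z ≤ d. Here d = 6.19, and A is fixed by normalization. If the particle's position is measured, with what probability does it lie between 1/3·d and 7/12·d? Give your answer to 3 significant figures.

|φ|² is the probability density, so P = ∫_{1/3·d}^{7/12·d} |φ|² dz.
With A² fixed by ∫|φ|² = 1, i.e. A² = (d/2)^(−1), substitute and integrate.
Let u = z/d; then A² and the length scale cancel, so P = ∫_{1/3}^{7/12} sin(π·u)^2 du ÷ ∫_{0}^{1} sin(π·u)^2 du.
An antiderivative of sin(π·u)^2 is u/2 - sin(2·π·u)/(4·π); evaluating from 1/3 to 7/12 gives 1/(8·π) + √(3)/(8·π) + 1/8, while the full integral is 1/2.
Evaluating gives P = (1 + √(3) + π)/(4·π).

P ≈ 0.467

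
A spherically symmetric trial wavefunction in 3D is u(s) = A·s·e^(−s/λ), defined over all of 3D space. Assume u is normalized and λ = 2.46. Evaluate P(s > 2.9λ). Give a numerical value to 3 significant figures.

With dV = 4πs²ds, the probability is ∫|u|² dV over s > 2.9λ.
A² is fixed by ∫₀^∞ 4πs²|u|² ds = 1, i.e. A² = (3·π·λ^5)^(−1).
In terms of t = s/λ (A², 4π and the length scale all cancel between numerator and denominator), P = [∫_{2.9}^{∞} t^4·e^(-2·t) dt] / [∫_{0}^{∞} t^4·e^(-2·t) dt].
With ∫ t^4·e^(-2·t) dt = -(t^4/2 + t^3 + 3·t^2/2 + 3·t/2 + 3/4)·e^(-2·t) + C, the region integral is ≈ 0.23454 and the full one is 3/4.
This evaluates to P = 0.3127.

P ≈ 0.313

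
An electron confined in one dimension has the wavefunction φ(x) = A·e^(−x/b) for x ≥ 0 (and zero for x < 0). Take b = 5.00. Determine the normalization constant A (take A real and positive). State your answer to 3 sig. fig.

We need A² ∫|f|² dx = 1, taking the integral from 0 to ∞.
Recall ∫₀^∞ x^m e^(−x/β) dx = m!·β^(m+1), carrying out the integral gives A² · b/2.
Setting this equal to 1 gives A² = 1/(b/2).
Substituting b = 5.00 gives A² = 0.4000, so A = 0.6325.

A ≈ 0.632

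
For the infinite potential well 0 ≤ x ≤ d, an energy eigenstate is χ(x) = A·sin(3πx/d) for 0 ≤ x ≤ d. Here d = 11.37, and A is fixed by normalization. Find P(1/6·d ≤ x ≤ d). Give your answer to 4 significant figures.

The probability is P = ∫ |χ|² dx over [1/6·d, d].
The normalization integral ∫|χ|²dx over the whole domain equals d/2·A², and A² cancels in the ratio.
Substituting u = x/d, A² and the length scale cancel in the ratio: P = ∫_{1/6}^{1} sin(3·π·u)^2 du / ∫_{0}^{1} sin(3·π·u)^2 du.
An antiderivative of sin(3·π·u)^2 is u/2 - sin(6·π·u)/(12·π); evaluating from 1/6 to 1 gives 5/12, while the full integral is 1/2.
Evaluating gives P = 5/6.

P ≈ 0.8333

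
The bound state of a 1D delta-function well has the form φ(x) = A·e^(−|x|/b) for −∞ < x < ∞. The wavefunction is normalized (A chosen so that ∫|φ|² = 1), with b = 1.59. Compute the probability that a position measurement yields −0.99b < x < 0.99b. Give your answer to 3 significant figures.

P = ∫_{−0.99b}^{0.99b} |φ(x)|² dx.
The normalization integral ∫|φ|²dx over the whole domain equals b·A², and A² cancels in the ratio.
By symmetry take twice the x ≥ 0 contribution in numerator and denominator; the 2's cancel. Let u = x/b; then A² and the length scale cancel, so P = ∫_{0}^{0.99} e^(-2·u) du ÷ ∫_{0}^{∞} e^(-2·u) du.
An antiderivative of e^(-2·u) is -e^(-2·u)/2; evaluating from 0 to 0.99 gives 1/2 - e^(-99/50)/2, while the full integral is 1/2.
The result is P = 0.8619.

P ≈ 0.862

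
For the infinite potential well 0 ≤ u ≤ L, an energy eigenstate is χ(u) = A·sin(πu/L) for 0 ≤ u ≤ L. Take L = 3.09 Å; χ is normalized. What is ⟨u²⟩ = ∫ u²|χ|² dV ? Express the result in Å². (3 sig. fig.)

⟨u^2⟩ ≈ 2.70 Å^2

The expectation value is the |χ|²-weighted average of u^2: ∫ u^2|χ|² du.
Using sin²θ = (1 − cos 2θ)/2, the ratio of the moment integral to the normalization integral gives ⟨u²⟩ = -L^2/(2·π^2) + L^2/3.
Putting L = 3.09 gives 2.699.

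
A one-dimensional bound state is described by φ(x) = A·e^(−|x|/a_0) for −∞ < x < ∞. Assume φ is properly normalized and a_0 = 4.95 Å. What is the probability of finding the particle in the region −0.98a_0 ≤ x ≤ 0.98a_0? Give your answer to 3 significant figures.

P ≈ 0.859

|φ|² is the probability density, so P = ∫_{−0.98a_0}^{0.98a_0} |φ|² dx.
The normalization integral ∫|φ|²dx over the whole domain equals a_0·A², and A² cancels in the ratio.
By symmetry take twice the x ≥ 0 contribution in numerator and denominator; the 2's cancel. Let u = x/a_0; then A² and the length scale cancel, so P = ∫_{0}^{0.98} e^(-2·u) du ÷ ∫_{0}^{∞} e^(-2·u) du.
An antiderivative of e^(-2·u) is -e^(-2·u)/2; evaluating from 0 to 0.98 gives 1/2 - e^(-49/25)/2, while the full integral is 1/2.
Evaluating gives P = 0.8591.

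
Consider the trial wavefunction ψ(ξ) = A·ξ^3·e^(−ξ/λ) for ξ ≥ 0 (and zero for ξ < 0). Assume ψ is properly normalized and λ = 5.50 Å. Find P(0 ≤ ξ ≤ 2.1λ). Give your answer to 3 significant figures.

P ≈ 0.133

The probability is P = ∫ |ψ|² dξ over [0, 2.1λ].
With A² fixed by ∫|ψ|² = 1, i.e. A² = (45·λ^7/8)^(−1), substitute and integrate.
Let u = ξ/λ; then A² and the length scale cancel, so P = ∫_{0}^{2.1} u^6·e^(-2·u) du ÷ ∫_{0}^{∞} u^6·e^(-2·u) du.
An antiderivative of u^6·e^(-2·u) is -(4·u^6 + 12·u^5 + 30·u^4 + 60·u^3 + 90·u^2 + 90·u + 45)·e^(-2·u)/8; evaluating from 0 to 2.1 gives ≈ 0.74552, while the full integral is 45/8.
Taking the ratio, P = 0.1325.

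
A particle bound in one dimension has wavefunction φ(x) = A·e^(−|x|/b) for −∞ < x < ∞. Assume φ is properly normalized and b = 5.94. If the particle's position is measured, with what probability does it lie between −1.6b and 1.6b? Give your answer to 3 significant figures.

P = ∫_{−1.6b}^{1.6b} |φ(x)|² dx.
The normalization integral ∫|φ|²dx over the whole domain equals b·A², and A² cancels in the ratio.
By symmetry take twice the x ≥ 0 contribution in numerator and denominator; the 2's cancel. Let u = x/b; then A² and the length scale cancel, so P = ∫_{0}^{1.6} e^(-2·u) du ÷ ∫_{0}^{∞} e^(-2·u) du.
With ∫ e^(-2·u) du = -e^(-2·u)/2 + C, the region integral is 1/2 - e^(-16/5)/2 and the full one is 1/2.
The result is P = 0.9592.

P ≈ 0.959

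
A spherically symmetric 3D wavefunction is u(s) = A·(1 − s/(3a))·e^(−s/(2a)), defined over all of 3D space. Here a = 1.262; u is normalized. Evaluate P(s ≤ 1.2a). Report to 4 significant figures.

P ≈ 0.1899

P = ∫ |u|² 4πs² ds over s ≤ 1.2a.
The full normalization integral is A²·[8·π·a^3/3] = 1, fixing A².
Substituting t = s/a, A², 4π and the length scale all cancel in the ratio: P = ∫_{0}^{1.2} t^2·(1 - t/3)^2·e^(-t) dt / ∫_{0}^{∞} t^2·(1 - t/3)^2·e^(-t) dt.
Using ∫ t^2·(1 - t/3)^2·e^(-t) dt = (-t^4 + 2·t^3 - 3·t^2 - 6·t - 6)·e^(-t)/9, the numerator is 2/3 - 3362·e^(-6/5)/1875 and the denominator is 2/3.
Taking the ratio yields P = 0.18991.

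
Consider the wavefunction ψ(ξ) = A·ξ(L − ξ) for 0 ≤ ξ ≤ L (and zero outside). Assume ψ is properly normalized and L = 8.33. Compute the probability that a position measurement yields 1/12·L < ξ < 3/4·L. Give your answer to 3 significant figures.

P ≈ 0.891

P = ∫_{1/12·L}^{3/4·L} |ψ(ξ)|² dξ.
Since A² = 1/(L^5/30), this is the region integral divided by the full normalization integral.
Substituting u = ξ/L, A² and the length scale cancel in the ratio: P = ∫_{1/12}^{3/4} u^2·(1 - u)^2 du / ∫_{0}^{1} u^2·(1 - u)^2 du.
Using ∫ u^2·(1 - u)^2 du = u^3·(6·u^2 - 15·u + 10)/30, the numerator is ≈ 0.029713 and the denominator is 1/30.
Evaluating gives P = 4621/5184.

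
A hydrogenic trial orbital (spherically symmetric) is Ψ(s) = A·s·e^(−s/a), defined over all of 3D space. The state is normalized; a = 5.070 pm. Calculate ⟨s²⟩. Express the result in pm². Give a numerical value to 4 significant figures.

⟨s²⟩ = ∫ s^2 |Ψ|² 4πs² ds over the full domain.
Since the A² factors cancel between numerator and denominator, ⟨s²⟩ = 15·a^2/2.
With a = 5.070, ⟨s^2⟩ = 192.79.

⟨s^2⟩ ≈ 192.8 pm^2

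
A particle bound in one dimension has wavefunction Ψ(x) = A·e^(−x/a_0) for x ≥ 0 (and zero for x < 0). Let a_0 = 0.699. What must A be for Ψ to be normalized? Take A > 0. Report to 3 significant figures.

We need A² ∫|f|² dx = 1, taking the integral from 0 to ∞.
With ∫₀^∞ x^0 e^(−αx) dx = 0!/α^1, carrying out the integral gives A² · a_0/2.
Hence A² = 1/[a_0/2].
Plugging in a_0 = 0.699 yields A = 1.692.

A ≈ 1.69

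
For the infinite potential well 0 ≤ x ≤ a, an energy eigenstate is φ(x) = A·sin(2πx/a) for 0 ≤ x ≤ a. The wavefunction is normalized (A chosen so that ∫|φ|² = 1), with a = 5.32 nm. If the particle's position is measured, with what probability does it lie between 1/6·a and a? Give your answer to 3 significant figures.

|φ|² is the probability density, so P = ∫_{1/6·a}^{a} |φ|² dx.
The normalization integral ∫|φ|²dx over the whole domain equals a/2·A², and A² cancels in the ratio.
Let u = x/a; then A² and the length scale cancel, so P = ∫_{1/6}^{1} sin(2·π·u)^2 du ÷ ∫_{0}^{1} sin(2·π·u)^2 du.
An antiderivative of sin(2·π·u)^2 is u/2 - sin(4·π·u)/(8·π); evaluating from 1/6 to 1 gives √(3)/(16·π) + 5/12, while the full integral is 1/2.
Taking the ratio, P = √(3)/(8·π) + 5/6.

P ≈ 0.902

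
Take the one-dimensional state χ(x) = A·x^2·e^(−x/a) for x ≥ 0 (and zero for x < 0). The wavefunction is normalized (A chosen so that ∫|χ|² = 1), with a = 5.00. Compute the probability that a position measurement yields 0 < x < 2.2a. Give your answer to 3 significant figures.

P ≈ 0.449

|χ|² is the probability density, so P = ∫_{0}^{2.2a} |χ|² dx.
Since A² = 1/(3·a^5/4), this is the region integral divided by the full normalization integral.
Let u = x/a; then A² and the length scale cancel, so P = ∫_{0}^{2.2} u^4·e^(-2·u) du ÷ ∫_{0}^{∞} u^4·e^(-2·u) du.
An antiderivative of u^4·e^(-2·u) is -(u^4/2 + u^3 + 3·u^2/2 + 3·u/2 + 3/4)·e^(-2·u); evaluating from 0 to 2.2 gives ≈ 0.33661, while the full integral is 3/4.
Taking the ratio, P = 0.4488.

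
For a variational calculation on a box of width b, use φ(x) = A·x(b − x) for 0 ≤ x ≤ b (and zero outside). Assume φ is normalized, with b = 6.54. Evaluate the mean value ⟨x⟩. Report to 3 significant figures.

By definition ⟨x⟩ = ∫ x |φ(x)|² dx.
Since the A² factors cancel between numerator and denominator, ⟨x⟩ = b/2.
Putting b = 6.54 gives 3.270.

⟨x⟩ ≈ 3.27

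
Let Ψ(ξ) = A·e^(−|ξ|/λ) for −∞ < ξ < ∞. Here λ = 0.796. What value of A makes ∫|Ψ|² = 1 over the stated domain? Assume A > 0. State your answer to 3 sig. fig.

A ≈ 1.12

The normalization condition is ∫|Ψ|² dξ = 1 from −∞ to ∞.
With ∫₀^∞ ξ^0 e^(−αξ) dξ = 0!/α^1, with Ψ = A·e^(−|ξ|/λ), the integral evaluates to A²·[λ].
Hence A² = 1/[λ].
Substituting λ = 0.796 gives A² = 1.256, so A = 1.121.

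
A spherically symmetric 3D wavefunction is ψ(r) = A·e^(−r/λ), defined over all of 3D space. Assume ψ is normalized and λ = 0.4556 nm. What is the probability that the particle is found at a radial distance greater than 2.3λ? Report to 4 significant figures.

Integrate the radial probability density 4πr²|ψ|² over r > 2.3λ.
Normalization gives A² = 1/(π·λ^3).
Let u = r/λ; then A², 4π and the length scale all cancel, so P = ∫_{2.3}^{∞} u^2·e^(-2·u) du ÷ ∫_{0}^{∞} u^2·e^(-2·u) du.
With ∫ u^2·e^(-2·u) du = -(2·u^2 + 2·u + 1)·e^(-2·u)/4 + C, the region integral is 809·e^(-23/5)/200 and the full one is 1/4.
The region integral divided by the full integral gives P = 0.16264.

P ≈ 0.1626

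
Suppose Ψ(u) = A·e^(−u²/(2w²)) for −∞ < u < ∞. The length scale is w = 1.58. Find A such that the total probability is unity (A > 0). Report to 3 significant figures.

A ≈ 0.598

We need A² ∫|f|² du = 1, taking the integral from −∞ to ∞.
With ∫_{−∞}^{∞} u^(2m) e^(−αu²) du = (2m−1)!!·√π / (2^m α^(m+1/2)), ∫|Ψ|² du = A²·(√(π)·w).
Substituting w = 1.58 gives A² = 0.3571, so A = 0.5976.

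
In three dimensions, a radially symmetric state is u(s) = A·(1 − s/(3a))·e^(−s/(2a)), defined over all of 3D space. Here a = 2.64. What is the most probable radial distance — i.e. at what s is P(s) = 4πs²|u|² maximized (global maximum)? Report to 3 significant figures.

The maximum of P(s) = 4πs²|u|² occurs where its derivative vanishes.
Solving yields s = a.
With a = 2.64, the most probable radial distance is 2.640.

s ≈ 2.64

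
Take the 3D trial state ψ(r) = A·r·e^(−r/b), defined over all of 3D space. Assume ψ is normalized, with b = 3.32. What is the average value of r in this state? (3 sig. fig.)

By definition ⟨r⟩ = ∫ r |ψ(r)|² 4πr² dr.
Evaluating both integrals, ⟨r⟩ = 5·b/2.
Putting b = 3.32 gives 8.300.

⟨r⟩ ≈ 8.30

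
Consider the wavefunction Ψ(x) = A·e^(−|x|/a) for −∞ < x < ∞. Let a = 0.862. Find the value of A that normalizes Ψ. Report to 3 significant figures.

A ≈ 1.08

The normalization condition is ∫|Ψ|² dx = 1 from −∞ to ∞.
The integral (without the A² prefactor) comes out to a.
Hence A² = 1/[a].
With a = 0.862: A² = 1.160 and A = 1.077.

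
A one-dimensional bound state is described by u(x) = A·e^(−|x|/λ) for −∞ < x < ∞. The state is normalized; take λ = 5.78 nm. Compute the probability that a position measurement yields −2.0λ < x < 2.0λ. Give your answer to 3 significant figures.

P ≈ 0.982

|u|² is the probability density, so P = ∫_{−2.0λ}^{2.0λ} |u|² dx.
The normalization integral ∫|u|²dx over the whole domain equals λ·A², and A² cancels in the ratio.
Both integrals are even about x = 0, so only the x ≥ 0 halves are needed (the factors of 2 cancel). In terms of t = x/λ (A² and the length scale cancel between numerator and denominator), P = [∫_{0}^{2.0} e^(-2·t) dt] / [∫_{0}^{∞} e^(-2·t) dt].
Using ∫ e^(-2·t) dt = -e^(-2·t)/2, the numerator is 1/2 - e^(-4)/2 and the denominator is 1/2.
This works out to P = 0.9817.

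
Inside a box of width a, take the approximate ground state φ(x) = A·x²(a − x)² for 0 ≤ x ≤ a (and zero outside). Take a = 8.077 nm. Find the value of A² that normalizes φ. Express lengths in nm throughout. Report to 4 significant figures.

A^2 ≈ 0.000004306 nm^(-9)

The normalization condition is ∫|φ|² dx = 1 from 0 to a.
With φ = A·x²(a − x)², the integral evaluates to A²·[a^9/630].
Substituting a = 8.077 gives A² = 0.0000043062, so A = 0.0020751.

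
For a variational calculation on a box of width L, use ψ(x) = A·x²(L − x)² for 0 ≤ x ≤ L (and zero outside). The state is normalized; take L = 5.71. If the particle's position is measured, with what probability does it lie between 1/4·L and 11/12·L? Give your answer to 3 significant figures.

P ≈ 0.951

P = ∫_{1/4·L}^{11/12·L} |ψ(x)|² dx.
The normalization integral ∫|ψ|²dx over the whole domain equals L^9/630·A², and A² cancels in the ratio.
Substituting u = x/L, A² and the length scale cancel in the ratio: P = ∫_{1/4}^{11/12} u^4·(1 - u)^4 du / ∫_{0}^{1} u^4·(1 - u)^4 du.
Using ∫ u^4·(1 - u)^4 du = u^5·(70·u^4 - 315·u^3 + 540·u^2 - 420·u + 126)/630, the numerator is ≈ 0.0015090 and the denominator is 1/630.
Evaluating gives P = 0.9507.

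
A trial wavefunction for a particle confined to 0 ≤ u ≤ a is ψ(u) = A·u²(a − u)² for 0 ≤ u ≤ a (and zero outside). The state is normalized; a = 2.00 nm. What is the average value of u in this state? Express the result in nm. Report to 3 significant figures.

⟨u⟩ ≈ 1.00 nm

⟨u⟩ = ∫ u |ψ|² du over the full domain.
Evaluating both integrals, ⟨u⟩ = a/2.
With a = 2.00, ⟨u⟩ = 1.000.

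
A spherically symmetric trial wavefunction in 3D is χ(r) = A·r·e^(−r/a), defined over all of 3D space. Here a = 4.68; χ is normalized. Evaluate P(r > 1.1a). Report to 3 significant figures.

P = ∫ |χ|² 4πr² dr over r > 1.1a.
The full normalization integral is A²·[3·π·a^5] = 1, fixing A².
In terms of u = r/a (A², 4π and the length scale all cancel between numerator and denominator), P = [∫_{1.1}^{∞} u^4·e^(-2·u) du] / [∫_{0}^{∞} u^4·e^(-2·u) du].
An antiderivative of u^4·e^(-2·u) is -(u^4/2 + u^3 + 3·u^2/2 + 3·u/2 + 3/4)·e^(-2·u); evaluating from 1.1 to ∞ gives ≈ 0.69563, while the full integral is 3/4.
Taking the ratio yields P = 0.9275.

P ≈ 0.928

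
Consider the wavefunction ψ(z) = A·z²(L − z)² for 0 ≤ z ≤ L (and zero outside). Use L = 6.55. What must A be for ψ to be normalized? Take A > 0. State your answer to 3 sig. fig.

We need A² ∫|f|² dz = 1, taking the integral from 0 to L.
With ψ = A·z²(L − z)², the integral evaluates to A²·[L^9/630].
Plugging in L = 6.55 yields A = 0.005328.

A ≈ 0.00533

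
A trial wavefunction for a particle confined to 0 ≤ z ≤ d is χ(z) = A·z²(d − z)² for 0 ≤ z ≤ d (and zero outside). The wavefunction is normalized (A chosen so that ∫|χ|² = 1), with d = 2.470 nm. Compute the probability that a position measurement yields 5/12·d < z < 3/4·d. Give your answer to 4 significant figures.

|χ|² is the probability density, so P = ∫_{5/12·d}^{3/4·d} |χ|² dz.
With A² fixed by ∫|χ|² = 1, i.e. A² = (d^9/630)^(−1), substitute and integrate.
In terms of u = z/d (A² and the length scale cancel between numerator and denominator), P = [∫_{5/12}^{3/4} u^4·(1 - u)^4 du] / [∫_{0}^{1} u^4·(1 - u)^4 du].
Using ∫ u^4·(1 - u)^4 du = u^5·(70·u^4 - 315·u^3 + 540·u^2 - 420·u + 126)/630, the numerator is ≈ 0.00102975 and the denominator is 1/630.
The result is P = 0.64874.

P ≈ 0.6487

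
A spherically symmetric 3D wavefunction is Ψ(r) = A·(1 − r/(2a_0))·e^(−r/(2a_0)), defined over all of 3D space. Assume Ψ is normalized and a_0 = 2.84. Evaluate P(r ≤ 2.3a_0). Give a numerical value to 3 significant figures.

P ≈ 0.0533

Integrate the radial probability density 4πr²|Ψ|² over r ≤ 2.3a_0.
The full normalization integral is A²·[8·π·a_0^3] = 1, fixing A².
Substituting u = r/a_0, A², 4π and the length scale all cancel in the ratio: P = ∫_{0}^{2.3} u^2·(1 - u/2)^2·e^(-u) du / ∫_{0}^{∞} u^2·(1 - u/2)^2·e^(-u) du.
Using ∫ u^2·(1 - u/2)^2·e^(-u) du = -(u^4/4 + u^2 + 2·u + 2)·e^(-u), the numerator is ≈ 0.10651 and the denominator is 2.
Taking the ratio yields P = 0.05325.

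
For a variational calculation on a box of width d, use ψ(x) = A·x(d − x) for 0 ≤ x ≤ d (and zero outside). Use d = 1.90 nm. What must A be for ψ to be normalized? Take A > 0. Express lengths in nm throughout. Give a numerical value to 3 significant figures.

We need A² ∫|f|² dx = 1, taking the integral from 0 to d.
∫|ψ|² dx = A²·(d^5/30).
Setting this equal to 1 gives A² = 1/(d^5/30).
Substituting d = 1.90 gives A² = 1.212, so A = 1.101.

A ≈ 1.10 nm^(-5/2)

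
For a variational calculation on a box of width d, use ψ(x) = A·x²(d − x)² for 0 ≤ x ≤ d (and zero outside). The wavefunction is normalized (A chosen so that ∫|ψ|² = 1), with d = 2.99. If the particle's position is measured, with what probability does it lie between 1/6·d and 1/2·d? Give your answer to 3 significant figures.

|ψ|² is the probability density, so P = ∫_{1/6·d}^{1/2·d} |ψ|² dx.
Since A² = 1/(d^9/630), this is the region integral divided by the full normalization integral.
Substituting u = x/d, A² and the length scale cancel in the ratio: P = ∫_{1/6}^{1/2} u^4·(1 - u)^4 du / ∫_{0}^{1} u^4·(1 - u)^4 du.
With ∫ u^4·(1 - u)^4 du = u^5·(70·u^4 - 315·u^3 + 540·u^2 - 420·u + 126)/630 + C, the region integral is ≈ 0.00077944 and the full one is 1/630.
The result is P = 0.4910.

P ≈ 0.491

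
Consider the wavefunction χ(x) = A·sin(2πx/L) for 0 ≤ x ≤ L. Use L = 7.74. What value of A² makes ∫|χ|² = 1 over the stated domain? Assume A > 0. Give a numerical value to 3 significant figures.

A^2 ≈ 0.258

We need A² ∫|f|² dx = 1, taking the integral from 0 to L.
Using sin²θ = (1 − cos 2θ)/2, the integral (without the A² prefactor) comes out to L/2.
Substituting L = 7.74 gives A² = 0.2584, so A = 0.5083.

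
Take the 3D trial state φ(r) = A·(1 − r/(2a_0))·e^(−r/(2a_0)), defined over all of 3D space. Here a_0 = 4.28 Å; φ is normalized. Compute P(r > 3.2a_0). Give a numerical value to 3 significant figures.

With dV = 4πr²dr, the probability is ∫|φ|² dV over r > 3.2a_0.
The full normalization integral is A²·[8·π·a_0^3] = 1, fixing A².
In terms of u = r/a_0 (A², 4π and the length scale all cancel between numerator and denominator), P = [∫_{3.2}^{∞} u^2·(1 - u/2)^2·e^(-u) du] / [∫_{0}^{∞} u^2·(1 - u/2)^2·e^(-u) du].
Using ∫ u^2·(1 - u/2)^2·e^(-u) du = -(u^4/4 + u^2 + 2·u + 2)·e^(-u), the numerator is ≈ 1.8284 and the denominator is 2.
Taking the ratio yields P = 0.9142.

P ≈ 0.914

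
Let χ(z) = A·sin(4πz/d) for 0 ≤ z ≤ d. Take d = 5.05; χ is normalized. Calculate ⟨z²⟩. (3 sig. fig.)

⟨z^2⟩ ≈ 8.42

By definition ⟨z²⟩ = ∫ z^2 |χ(z)|² dz.
Using sin²θ = (1 − cos 2θ)/2, since the A² factors cancel between numerator and denominator, ⟨z²⟩ = -d^2/(32·π^2) + d^2/3.
Putting d = 5.05 gives 8.420.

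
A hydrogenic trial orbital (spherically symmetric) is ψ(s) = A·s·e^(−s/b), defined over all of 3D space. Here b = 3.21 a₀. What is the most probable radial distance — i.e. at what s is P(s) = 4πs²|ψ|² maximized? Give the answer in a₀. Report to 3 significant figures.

The maximum of P(s) = 4πs²|ψ|² occurs where its derivative vanishes.
This gives s = 2·b.
With b = 3.21, the most probable radial distance is 6.420 a₀.

s ≈ 6.42 a₀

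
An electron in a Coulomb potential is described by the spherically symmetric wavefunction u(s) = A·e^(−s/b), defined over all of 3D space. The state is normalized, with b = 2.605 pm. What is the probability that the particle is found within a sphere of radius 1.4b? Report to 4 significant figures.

P ≈ 0.5305

P = ∫ |u|² 4πs² ds over s ≤ 1.4b.
The full normalization integral is A²·[π·b^3] = 1, fixing A².
Let t = s/b; then A², 4π and the length scale all cancel, so P = ∫_{0}^{1.4} t^2·e^(-2·t) dt ÷ ∫_{0}^{∞} t^2·e^(-2·t) dt.
Using ∫ t^2·e^(-2·t) dt = -(2·t^2 + 2·t + 1)·e^(-2·t)/4, the numerator is 1/4 - 193·e^(-14/5)/100 and the denominator is 1/4.
Taking the ratio yields P = 0.53055.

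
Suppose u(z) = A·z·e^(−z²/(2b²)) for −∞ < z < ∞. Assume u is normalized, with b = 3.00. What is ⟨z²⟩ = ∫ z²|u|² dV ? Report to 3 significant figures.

⟨z^2⟩ ≈ 13.5

⟨z²⟩ = ∫ z^2 |u|² dz over the full domain.
Evaluating both integrals, ⟨z²⟩ = 3·b^2/2.
With b = 3.00, ⟨z^2⟩ = 13.50.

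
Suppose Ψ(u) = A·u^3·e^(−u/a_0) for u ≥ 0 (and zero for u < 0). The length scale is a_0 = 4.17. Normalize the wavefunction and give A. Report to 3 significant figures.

The normalization condition is ∫|Ψ|² du = 1 from 0 to ∞.
Recall ∫₀^∞ u^m e^(−u/β) du = m!·β^(m+1), with Ψ = A·u^3·e^(−u/a_0), the integral evaluates to A²·[45·a_0^7/8].
Plugging in a_0 = 4.17 yields A = 0.002847.

A ≈ 0.00285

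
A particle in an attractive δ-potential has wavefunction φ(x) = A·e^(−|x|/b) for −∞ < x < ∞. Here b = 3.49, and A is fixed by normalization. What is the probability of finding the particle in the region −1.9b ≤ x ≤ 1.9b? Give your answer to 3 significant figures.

|φ|² is the probability density, so P = ∫_{−1.9b}^{1.9b} |φ|² dx.
The normalization integral ∫|φ|²dx over the whole domain equals b·A², and A² cancels in the ratio.
By symmetry take twice the x ≥ 0 contribution in numerator and denominator; the 2's cancel. Substituting u = x/b, A² and the length scale cancel in the ratio: P = ∫_{0}^{1.9} e^(-2·u) du / ∫_{0}^{∞} e^(-2·u) du.
Using ∫ e^(-2·u) du = -e^(-2·u)/2, the numerator is 1/2 - e^(-19/5)/2 and the denominator is 1/2.
The result is P = 0.9776.

P ≈ 0.978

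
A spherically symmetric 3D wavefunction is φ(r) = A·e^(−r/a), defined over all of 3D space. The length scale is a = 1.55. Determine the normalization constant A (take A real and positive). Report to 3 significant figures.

A ≈ 0.292

Require ∫ |φ|² 4πr² dr = 1 over the whole domain.
In 3D with spherical symmetry the volume element is 4πr² dr.
∫|φ|² 4πr² dr = A²·(π·a^3).
Setting this equal to 1 gives A² = 1/(π·a^3).
Plugging in a = 1.55 yields A = 0.2924.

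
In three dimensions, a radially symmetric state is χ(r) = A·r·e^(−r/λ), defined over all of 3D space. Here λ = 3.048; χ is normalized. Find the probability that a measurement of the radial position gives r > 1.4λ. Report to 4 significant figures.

P ≈ 0.8477

P = ∫ |χ|² 4πr² dr over r > 1.4λ.
A² is fixed by ∫₀^∞ 4πr²|χ|² dr = 1, i.e. A² = (3·π·λ^5)^(−1).
Let u = r/λ; then A², 4π and the length scale all cancel, so P = ∫_{1.4}^{∞} u^4·e^(-2·u) du ÷ ∫_{0}^{∞} u^4·e^(-2·u) du.
An antiderivative of u^4·e^(-2·u) is -(u^4/2 + u^3 + 3·u^2/2 + 3·u/2 + 3/4)·e^(-2·u); evaluating from 1.4 to ∞ gives ≈ 0.635757, while the full integral is 3/4.
Taking the ratio yields P = 0.84768.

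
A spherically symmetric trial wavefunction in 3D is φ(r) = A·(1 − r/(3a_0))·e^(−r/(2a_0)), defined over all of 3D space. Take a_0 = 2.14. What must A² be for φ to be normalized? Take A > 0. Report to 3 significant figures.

Normalization requires ∫|φ|² 4πr² dr = 1, integrated from 0 to ∞.
Carrying out the integral gives A² · 8·π·a_0^3/3.
Substituting a_0 = 2.14 gives A² = 0.01218, so A = 0.1104.

A^2 ≈ 0.0122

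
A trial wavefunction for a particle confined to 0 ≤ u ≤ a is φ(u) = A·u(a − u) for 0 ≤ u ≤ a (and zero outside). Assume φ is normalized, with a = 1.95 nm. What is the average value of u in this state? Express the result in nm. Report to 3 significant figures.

By definition ⟨u⟩ = ∫ u |φ(u)|² du.
Expanding the polynomial and integrating term by term, since the A² factors cancel between numerator and denominator, ⟨u⟩ = a/2.
Putting a = 1.95 gives 0.9750.

⟨u⟩ ≈ 0.975 nm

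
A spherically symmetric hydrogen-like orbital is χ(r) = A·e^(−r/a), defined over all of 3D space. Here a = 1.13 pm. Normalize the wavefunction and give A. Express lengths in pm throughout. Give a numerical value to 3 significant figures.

A ≈ 0.470 pm^(-3/2)

We need A² ∫|f|² 4πr² dr = 1, taking the integral from 0 to ∞.
The angular integral contributes 4π, leaving ∫₀^∞ r²|χ|² dr.
Using ∫₀^∞ rⁿ e^(−αr) dr = n!/αⁿ⁺¹, ∫|χ|² 4πr² dr = A²·(π·a^3).
Setting this equal to 1 gives A² = 1/(π·a^3).
Plugging in a = 1.13 yields A = 0.4697.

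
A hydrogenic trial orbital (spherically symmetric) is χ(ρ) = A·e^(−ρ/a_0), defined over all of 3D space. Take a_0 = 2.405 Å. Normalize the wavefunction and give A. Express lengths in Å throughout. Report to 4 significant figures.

The normalization condition is ∫|χ|² 4πρ² dρ = 1 from 0 to ∞.
With ∫₀^∞ ρ^2 e^(−αρ) dρ = 2!/α^3, carrying out the integral gives A² · π·a_0^3.
Hence A² = 1/[π·a_0^3].
With a_0 = 2.405: A² = 0.022883 and A = 0.15127.

A ≈ 0.1513 Å^(-3/2)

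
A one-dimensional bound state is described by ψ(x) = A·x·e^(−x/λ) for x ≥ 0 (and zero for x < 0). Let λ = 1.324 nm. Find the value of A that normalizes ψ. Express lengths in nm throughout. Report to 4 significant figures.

The normalization condition is ∫|ψ|² dx = 1 from 0 to ∞.
With ∫₀^∞ x^2 e^(−αx) dx = 2!/α^3, ∫|ψ|² dx = A²·(λ^3/4).
So A² = (λ^3/4)^(−1).
Substituting λ = 1.324 gives A² = 1.7234, so A = 1.3128.

A ≈ 1.313 nm^(-3/2)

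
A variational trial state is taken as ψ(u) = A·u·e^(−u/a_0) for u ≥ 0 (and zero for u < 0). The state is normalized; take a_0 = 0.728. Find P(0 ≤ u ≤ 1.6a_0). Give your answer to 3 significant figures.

The probability is P = ∫ |ψ|² du over [0, 1.6a_0].
Since A² = 1/(a_0^3/4), this is the region integral divided by the full normalization integral.
Substituting t = u/a_0, A² and the length scale cancel in the ratio: P = ∫_{0}^{1.6} t^2·e^(-2·t) dt / ∫_{0}^{∞} t^2·e^(-2·t) dt.
With ∫ t^2·e^(-2·t) dt = -(2·t^2 + 2·t + 1)·e^(-2·t)/4 + C, the region integral is 1/4 - 233·e^(-16/5)/100 and the full one is 1/4.
This works out to P = 0.6201.

P ≈ 0.620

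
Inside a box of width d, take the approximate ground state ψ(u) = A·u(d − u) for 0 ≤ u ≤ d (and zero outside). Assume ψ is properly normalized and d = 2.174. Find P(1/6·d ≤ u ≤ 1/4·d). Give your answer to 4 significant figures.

P ≈ 0.06802

The probability is P = ∫ |ψ|² du over [1/6·d, 1/4·d].
With A² fixed by ∫|ψ|² = 1, i.e. A² = (d^5/30)^(−1), substitute and integrate.
Substituting t = u/d, A² and the length scale cancel in the ratio: P = ∫_{1/6}^{1/4} t^2·(1 - t)^2 dt / ∫_{0}^{1} t^2·(1 - t)^2 dt.
An antiderivative of t^2·(1 - t)^2 is t^3·(6·t^2 - 15·t + 10)/30; evaluating from 1/6 to 1/4 gives ≈ 0.00226739, while the full integral is 1/30.
Evaluating gives P = 0.068022.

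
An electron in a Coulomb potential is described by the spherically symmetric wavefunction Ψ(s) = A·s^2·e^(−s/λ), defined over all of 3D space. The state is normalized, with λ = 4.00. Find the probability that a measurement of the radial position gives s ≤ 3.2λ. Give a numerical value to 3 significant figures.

P ≈ 0.458

With dV = 4πs²ds, the probability is ∫|Ψ|² dV over s ≤ 3.2λ.
Normalization gives A² = 1/(45·π·λ^7/2).
Substituting u = s/λ, A², 4π and the length scale all cancel in the ratio: P = ∫_{0}^{3.2} u^6·e^(-2·u) du / ∫_{0}^{∞} u^6·e^(-2·u) du.
An antiderivative of u^6·e^(-2·u) is -(4·u^6 + 12·u^5 + 30·u^4 + 60·u^3 + 90·u^2 + 90·u + 45)·e^(-2·u)/8; evaluating from 0 to 3.2 gives ≈ 2.5744, while the full integral is 45/8.
Taking the ratio yields P = 0.4577.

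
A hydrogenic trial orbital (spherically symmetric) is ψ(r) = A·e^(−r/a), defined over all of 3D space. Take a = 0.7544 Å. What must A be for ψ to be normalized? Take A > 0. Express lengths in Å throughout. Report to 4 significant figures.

The normalization condition is ∫|ψ|² 4πr² dr = 1 from 0 to ∞.
Using ∫₀^∞ rⁿ e^(−αr) dr = n!/αⁿ⁺¹, ∫|ψ|² 4πr² dr = A²·(π·a^3).
Plugging in a = 0.7544 yields A = 0.86104.

A ≈ 0.8610 Å^(-3/2)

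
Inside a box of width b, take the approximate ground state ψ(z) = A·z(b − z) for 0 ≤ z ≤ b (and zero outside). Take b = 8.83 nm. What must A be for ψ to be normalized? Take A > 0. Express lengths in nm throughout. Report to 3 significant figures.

Normalization requires ∫|ψ|² dz = 1, integrated from 0 to b.
Expanding the polynomial and integrating term by term, the integral (without the A² prefactor) comes out to b^5/30.
Hence A² = 1/[b^5/30].
With b = 8.83: A² = 0.0005589 and A = 0.02364.

A ≈ 0.0236 nm^(-5/2)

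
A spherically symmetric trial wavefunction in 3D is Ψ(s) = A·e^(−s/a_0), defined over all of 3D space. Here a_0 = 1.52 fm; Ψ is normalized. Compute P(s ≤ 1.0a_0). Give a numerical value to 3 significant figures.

With dV = 4πs²ds, the probability is ∫|Ψ|² dV over s ≤ 1.0a_0.
Normalization gives A² = 1/(π·a_0^3).
In terms of u = s/a_0 (A², 4π and the length scale all cancel between numerator and denominator), P = [∫_{0}^{1.0} u^2·e^(-2·u) du] / [∫_{0}^{∞} u^2·e^(-2·u) du].
An antiderivative of u^2·e^(-2·u) is -(2·u^2 + 2·u + 1)·e^(-2·u)/4; evaluating from 0 to 1.0 gives 1/4 - 5·e^(-2)/4, while the full integral is 1/4.
Taking the ratio yields P = 0.3233.

P ≈ 0.323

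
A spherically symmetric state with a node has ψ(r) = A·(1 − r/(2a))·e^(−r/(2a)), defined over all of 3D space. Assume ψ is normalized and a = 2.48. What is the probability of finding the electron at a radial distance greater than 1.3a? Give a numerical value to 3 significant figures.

P ≈ 0.954

With dV = 4πr²dr, the probability is ∫|ψ|² dV over r > 1.3a.
A² is fixed by ∫₀^∞ 4πr²|ψ|² dr = 1, i.e. A² = (8·π·a^3)^(−1).
In terms of u = r/a (A², 4π and the length scale all cancel between numerator and denominator), P = [∫_{1.3}^{∞} u^2·(1 - u/2)^2·e^(-u) du] / [∫_{0}^{∞} u^2·(1 - u/2)^2·e^(-u) du].
With ∫ u^2·(1 - u/2)^2·e^(-u) du = -(u^4/4 + u^2 + 2·u + 2)·e^(-u) + C, the region integral is ≈ 1.9088 and the full one is 2.
This evaluates to P = 0.9544.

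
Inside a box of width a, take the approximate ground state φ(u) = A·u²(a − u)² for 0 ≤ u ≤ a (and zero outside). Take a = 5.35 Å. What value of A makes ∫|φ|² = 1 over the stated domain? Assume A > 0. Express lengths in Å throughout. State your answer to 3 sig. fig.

Require ∫ |φ|² du = 1 over the whole domain.
Carrying out the integral gives A² · a^9/630.
So A² = (a^9/630)^(−1).
Plugging in a = 5.35 yields A = 0.01325.

A ≈ 0.0132 Å^(-9/2)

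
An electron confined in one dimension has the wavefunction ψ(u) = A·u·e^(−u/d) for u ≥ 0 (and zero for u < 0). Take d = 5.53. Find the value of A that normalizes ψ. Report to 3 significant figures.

A ≈ 0.154

Normalization requires ∫|ψ|² du = 1, integrated from 0 to ∞.
The integral (without the A² prefactor) comes out to d^3/4.
Hence A² = 1/[d^3/4].
Substituting d = 5.53 gives A² = 0.02365, so A = 0.1538.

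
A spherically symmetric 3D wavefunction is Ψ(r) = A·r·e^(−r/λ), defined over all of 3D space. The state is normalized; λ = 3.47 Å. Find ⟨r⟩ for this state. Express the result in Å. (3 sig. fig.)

⟨r⟩ = ∫ r |Ψ|² 4πr² dr over the full domain.
Recall ∫₀^∞ r^m e^(−r/β) dr = m!·β^(m+1), since the A² factors cancel between numerator and denominator, ⟨r⟩ = 5·λ/2.
Putting λ = 3.47 gives 8.675.

⟨r⟩ ≈ 8.68 Å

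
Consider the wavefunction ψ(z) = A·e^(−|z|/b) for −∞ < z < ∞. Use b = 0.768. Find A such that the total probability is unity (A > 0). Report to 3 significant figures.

A ≈ 1.14

Require ∫ |ψ|² dz = 1 over the whole domain.
Carrying out the integral gives A² · b.
Setting this equal to 1 gives A² = 1/(b).
Plugging in b = 0.768 yields A = 1.141.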